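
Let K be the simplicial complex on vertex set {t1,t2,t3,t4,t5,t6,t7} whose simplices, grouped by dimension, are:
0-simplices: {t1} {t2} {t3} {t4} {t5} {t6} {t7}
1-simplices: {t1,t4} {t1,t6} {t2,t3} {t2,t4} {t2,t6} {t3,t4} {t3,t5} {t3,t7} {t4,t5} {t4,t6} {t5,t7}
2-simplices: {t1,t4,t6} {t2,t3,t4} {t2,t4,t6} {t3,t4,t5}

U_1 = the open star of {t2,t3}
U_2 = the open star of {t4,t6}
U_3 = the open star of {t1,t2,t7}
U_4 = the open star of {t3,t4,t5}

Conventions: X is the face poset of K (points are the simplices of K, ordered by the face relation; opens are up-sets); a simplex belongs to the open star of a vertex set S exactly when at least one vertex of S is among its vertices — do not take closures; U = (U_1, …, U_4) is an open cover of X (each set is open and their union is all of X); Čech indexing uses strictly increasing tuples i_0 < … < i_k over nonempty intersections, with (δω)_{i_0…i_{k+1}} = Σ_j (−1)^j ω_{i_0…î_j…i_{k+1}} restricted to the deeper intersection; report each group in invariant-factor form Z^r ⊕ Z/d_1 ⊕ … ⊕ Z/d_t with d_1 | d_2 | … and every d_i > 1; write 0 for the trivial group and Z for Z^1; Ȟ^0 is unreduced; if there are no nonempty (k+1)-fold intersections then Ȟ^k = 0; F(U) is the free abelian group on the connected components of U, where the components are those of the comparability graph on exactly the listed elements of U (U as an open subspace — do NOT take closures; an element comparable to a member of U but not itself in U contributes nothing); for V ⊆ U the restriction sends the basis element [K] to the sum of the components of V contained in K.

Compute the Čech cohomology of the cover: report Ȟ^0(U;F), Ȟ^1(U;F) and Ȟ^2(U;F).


nonempty overlaps:
  U1={{t2},{t3},{t2,t3},{t2,t4},{t2,t6},{t3,t4},{t3,t5},{t3,t7},{t2,t3,t4},{t2,t4,t6},{t3,t4,t5}} U2={{t4},{t6},{t1,t4},{t1,t6},{t2,t4},{t2,t6},{t3,t4},{t4,t5},{t4,t6},{t1,t4,t6},{t2,t3,t4},{t2,t4,t6},{t3,t4,t5}} U3={{t1},{t2},{t7},{t1,t4},{t1,t6},{t2,t3},{t2,t4},{t2,t6},{t3,t7},{t5,t7},{t1,t4,t6},{t2,t3,t4},{t2,t4,t6}} U4={{t3},{t4},{t5},{t1,t4},{t2,t3},{t2,t4},{t3,t4},{t3,t5},{t3,t7},{t4,t5},{t4,t6},{t5,t7},{t1,t4,t6},{t2,t3,t4},{t2,t4,t6},{t3,t4,t5}}
  U12={{t2,t4},{t2,t6},{t3,t4},{t2,t3,t4},{t2,t4,t6},{t3,t4,t5}} U13={{t2},{t2,t3},{t2,t4},{t2,t6},{t3,t7},{t2,t3,t4},{t2,t4,t6}} U14={{t3},{t2,t3},{t2,t4},{t3,t4},{t3,t5},{t3,t7},{t2,t3,t4},{t2,t4,t6},{t3,t4,t5}} U23={{t1,t4},{t1,t6},{t2,t4},{t2,t6},{t1,t4,t6},{t2,t3,t4},{t2,t4,t6}} U24={{t4},{t1,t4},{t2,t4},{t3,t4},{t4,t5},{t4,t6},{t1,t4,t6},{t2,t3,t4},{t2,t4,t6},{t3,t4,t5}} U34={{t1,t4},{t2,t3},{t2,t4},{t3,t7},{t5,t7},{t1,t4,t6},{t2,t3,t4},{t2,t4,t6}}
  U123={{t2,t4},{t2,t6},{t2,t3,t4},{t2,t4,t6}} U124={{t2,t4},{t3,t4},{t2,t3,t4},{t2,t4,t6},{t3,t4,t5}} U134={{t2,t3},{t2,t4},{t3,t7},{t2,t3,t4},{t2,t4,t6}} U234={{t1,t4},{t2,t4},{t1,t4,t6},{t2,t3,t4},{t2,t4,t6}}
  U1234={{t2,t4},{t2,t3,t4},{t2,t4,t6}}
components per intersection:
  U1: {{t2},{t3},{t2,t3},{t2,t4},{t2,t6},{t3,t4},{t3,t5},{t3,t7},{t2,t3,t4},{t2,t4,t6},{t3,t4,t5}}
  U2: {{t4},{t6},{t1,t4},{t1,t6},{t2,t4},{t2,t6},{t3,t4},{t4,t5},{t4,t6},{t1,t4,t6},{t2,t3,t4},{t2,t4,t6},{t3,t4,t5}}
  U3: {{t1},{t1,t4},{t1,t6},{t1,t4,t6}} {{t2},{t2,t3},{t2,t4},{t2,t6},{t2,t3,t4},{t2,t4,t6}} {{t7},{t3,t7},{t5,t7}}
  U4: {{t3},{t4},{t5},{t1,t4},{t2,t3},{t2,t4},{t3,t4},{t3,t5},{t3,t7},{t4,t5},{t4,t6},{t5,t7},{t1,t4,t6},{t2,t3,t4},{t2,t4,t6},{t3,t4,t5}}
  U12: {{t2,t4},{t2,t6},{t3,t4},{t2,t3,t4},{t2,t4,t6},{t3,t4,t5}}
  U13: {{t2},{t2,t3},{t2,t4},{t2,t6},{t2,t3,t4},{t2,t4,t6}} {{t3,t7}}
  U14: {{t3},{t2,t3},{t2,t4},{t3,t4},{t3,t5},{t3,t7},{t2,t3,t4},{t2,t4,t6},{t3,t4,t5}}
  U23: {{t1,t4},{t1,t6},{t1,t4,t6}} {{t2,t4},{t2,t6},{t2,t3,t4},{t2,t4,t6}}
  U24: {{t4},{t1,t4},{t2,t4},{t3,t4},{t4,t5},{t4,t6},{t1,t4,t6},{t2,t3,t4},{t2,t4,t6},{t3,t4,t5}}
  U34: {{t1,t4},{t1,t4,t6}} {{t2,t3},{t2,t4},{t2,t3,t4},{t2,t4,t6}} {{t3,t7}} {{t5,t7}}
  U123: {{t2,t4},{t2,t6},{t2,t3,t4},{t2,t4,t6}}
  U124: {{t2,t4},{t3,t4},{t2,t3,t4},{t2,t4,t6},{t3,t4,t5}}
  U134: {{t2,t3},{t2,t4},{t2,t3,t4},{t2,t4,t6}} {{t3,t7}}
  U234: {{t1,t4},{t1,t4,t6}} {{t2,t4},{t2,t3,t4},{t2,t4,t6}}
  U1234: {{t2,t4},{t2,t3,t4},{t2,t4,t6}}
C dims 6,11,6,1; δ0: rk 5, SNF 1^5; δ1: rk 5, SNF 1^5; δ2: rk 1, SNF 1^1
degree 0: 6−5−0 = 1 → Ȟ^0 ≅ Z
degree 1: 11−5−5 = 1 → Ȟ^1 ≅ Z
degree 2: 6−1−5 = 0 → Ȟ^2 ≅ 0

Ȟ^0 ≅ Z,  Ȟ^1 ≅ Z,  Ȟ^2 ≅ 0


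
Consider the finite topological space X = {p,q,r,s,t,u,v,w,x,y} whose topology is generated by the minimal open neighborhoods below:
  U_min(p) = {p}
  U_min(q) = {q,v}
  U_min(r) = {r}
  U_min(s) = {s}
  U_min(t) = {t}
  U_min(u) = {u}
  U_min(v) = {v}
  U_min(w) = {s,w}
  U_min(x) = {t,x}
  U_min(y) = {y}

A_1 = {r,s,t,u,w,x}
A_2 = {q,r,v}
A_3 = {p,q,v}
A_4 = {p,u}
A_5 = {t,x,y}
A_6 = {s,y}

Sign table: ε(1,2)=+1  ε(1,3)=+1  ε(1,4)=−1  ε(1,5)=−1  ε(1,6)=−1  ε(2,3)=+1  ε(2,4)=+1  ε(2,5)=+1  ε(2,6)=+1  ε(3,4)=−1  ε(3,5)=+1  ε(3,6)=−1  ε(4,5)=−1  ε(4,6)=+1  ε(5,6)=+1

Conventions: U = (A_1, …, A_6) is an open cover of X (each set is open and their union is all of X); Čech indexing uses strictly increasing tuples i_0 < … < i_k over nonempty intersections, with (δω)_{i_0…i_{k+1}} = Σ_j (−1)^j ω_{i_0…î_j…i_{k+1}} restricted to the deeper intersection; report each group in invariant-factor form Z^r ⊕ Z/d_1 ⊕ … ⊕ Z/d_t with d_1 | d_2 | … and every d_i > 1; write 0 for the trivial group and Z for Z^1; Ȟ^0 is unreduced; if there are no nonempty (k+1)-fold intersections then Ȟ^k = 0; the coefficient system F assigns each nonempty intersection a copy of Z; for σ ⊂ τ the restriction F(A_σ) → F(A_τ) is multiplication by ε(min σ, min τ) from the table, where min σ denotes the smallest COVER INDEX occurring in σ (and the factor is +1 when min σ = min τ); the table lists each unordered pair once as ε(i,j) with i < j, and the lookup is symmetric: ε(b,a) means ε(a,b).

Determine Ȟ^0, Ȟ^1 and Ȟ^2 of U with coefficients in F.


intersection data:
  A12={r} A14={u} A15={t,x} A16={s} A23={q,v} A34={p} A56={y}
C dims 6,7; δ0: rk 5, SNF 1^5
Ȟ^0 = (6 − 5) − 0 = 1, so Ȟ^0 ≅ Z
Ȟ^1 = (7 − 0) − 5 = 2, so Ȟ^1 ≅ Z^2
Ȟ^2 = (0 − 0) − 0 = 0, so Ȟ^2 ≅ 0

Ȟ^0 ≅ Z; Ȟ^1 ≅ Z^2; Ȟ^2 ≅ 0


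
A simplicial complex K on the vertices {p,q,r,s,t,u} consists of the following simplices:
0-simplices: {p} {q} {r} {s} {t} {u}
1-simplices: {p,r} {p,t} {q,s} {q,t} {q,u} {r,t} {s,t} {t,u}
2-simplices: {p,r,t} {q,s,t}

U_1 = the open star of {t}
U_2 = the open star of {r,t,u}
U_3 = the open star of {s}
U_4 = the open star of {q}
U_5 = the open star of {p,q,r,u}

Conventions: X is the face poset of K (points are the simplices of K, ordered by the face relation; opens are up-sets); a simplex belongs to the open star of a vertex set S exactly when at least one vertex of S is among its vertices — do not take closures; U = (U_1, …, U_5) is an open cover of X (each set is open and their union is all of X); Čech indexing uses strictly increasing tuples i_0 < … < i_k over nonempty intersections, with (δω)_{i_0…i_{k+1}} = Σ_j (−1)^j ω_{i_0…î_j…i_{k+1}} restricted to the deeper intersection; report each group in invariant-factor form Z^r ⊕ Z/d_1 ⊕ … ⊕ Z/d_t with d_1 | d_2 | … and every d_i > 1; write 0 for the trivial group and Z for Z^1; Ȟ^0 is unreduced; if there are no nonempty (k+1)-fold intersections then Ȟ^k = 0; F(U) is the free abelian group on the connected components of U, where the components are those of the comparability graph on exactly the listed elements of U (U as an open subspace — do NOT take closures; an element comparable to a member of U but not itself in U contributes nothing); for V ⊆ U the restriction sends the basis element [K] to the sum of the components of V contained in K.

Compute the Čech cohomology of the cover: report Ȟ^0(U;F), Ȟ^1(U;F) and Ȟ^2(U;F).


nonempty intersections:
  U1={{t},{p,t},{q,t},{r,t},{s,t},{t,u},{p,r,t},{q,s,t}} U2={{r},{t},{u},{p,r},{p,t},{q,t},{q,u},{r,t},{s,t},{t,u},{p,r,t},{q,s,t}} U3={{s},{q,s},{s,t},{q,s,t}} U4={{q},{q,s},{q,t},{q,u},{q,s,t}} U5={{p},{q},{r},{u},{p,r},{p,t},{q,s},{q,t},{q,u},{r,t},{t,u},{p,r,t},{q,s,t}}
  U12={{t},{p,t},{q,t},{r,t},{s,t},{t,u},{p,r,t},{q,s,t}} U13={{s,t},{q,s,t}} U14={{q,t},{q,s,t}} U15={{p,t},{q,t},{r,t},{t,u},{p,r,t},{q,s,t}} U23={{s,t},{q,s,t}} U24={{q,t},{q,u},{q,s,t}} U25={{r},{u},{p,r},{p,t},{q,t},{q,u},{r,t},{t,u},{p,r,t},{q,s,t}} U34={{q,s},{q,s,t}} U35={{q,s},{q,s,t}} U45={{q},{q,s},{q,t},{q,u},{q,s,t}}
  U123={{s,t},{q,s,t}} U124={{q,t},{q,s,t}} U125={{p,t},{q,t},{r,t},{t,u},{p,r,t},{q,s,t}} U134={{q,s,t}} U135={{q,s,t}} U145={{q,t},{q,s,t}} U234={{q,s,t}} U235={{q,s,t}} U245={{q,t},{q,u},{q,s,t}} U345={{q,s},{q,s,t}}
  U1234={{q,s,t}} U1235={{q,s,t}} U1245={{q,t},{q,s,t}} U1345={{q,s,t}} U2345={{q,s,t}}
  U12345={{q,s,t}}
components per intersection:
  U1: {{t},{p,t},{q,t},{r,t},{s,t},{t,u},{p,r,t},{q,s,t}}
  U2: {{r},{t},{u},{p,r},{p,t},{q,t},{q,u},{r,t},{s,t},{t,u},{p,r,t},{q,s,t}}
  U3: {{s},{q,s},{s,t},{q,s,t}}
  U4: {{q},{q,s},{q,t},{q,u},{q,s,t}}
  U5: {{p},{r},{p,r},{p,t},{r,t},{p,r,t}} {{q},{u},{q,s},{q,t},{q,u},{t,u},{q,s,t}}
  U12: {{t},{p,t},{q,t},{r,t},{s,t},{t,u},{p,r,t},{q,s,t}}
  U13: {{s,t},{q,s,t}}
  U14: {{q,t},{q,s,t}}
  U15: {{p,t},{r,t},{p,r,t}} {{q,t},{q,s,t}} {{t,u}}
  U23: {{s,t},{q,s,t}}
  U24: {{q,t},{q,s,t}} {{q,u}}
  U25: {{r},{p,r},{p,t},{r,t},{p,r,t}} {{u},{q,u},{t,u}} {{q,t},{q,s,t}}
  U34: {{q,s},{q,s,t}}
  U35: {{q,s},{q,s,t}}
  U45: {{q},{q,s},{q,t},{q,u},{q,s,t}}
  U123: {{s,t},{q,s,t}}
  U124: {{q,t},{q,s,t}}
  U125: {{p,t},{r,t},{p,r,t}} {{q,t},{q,s,t}} {{t,u}}
  U134: {{q,s,t}}
  U135: {{q,s,t}}
  U145: {{q,t},{q,s,t}}
  U234: {{q,s,t}}
  U235: {{q,s,t}}
  U245: {{q,t},{q,s,t}} {{q,u}}
  U345: {{q,s},{q,s,t}}
  U1234: {{q,s,t}}
  U1235: {{q,s,t}}
  U1245: {{q,t},{q,s,t}}
  U1345: {{q,s,t}}
  U2345: {{q,s,t}}
  U12345: {{q,s,t}}
C dims 6,15,13,5; δ0: rk 5, SNF 1^5; δ1: rk 9, SNF 1^9; δ2: rk 4, SNF 1^4
Ȟ^0: (6−5)−0=1 ⇒ Z
Ȟ^1: (15−9)−5=1 ⇒ Z
Ȟ^2: (13−4)−9=0 ⇒ 0

Ȟ^0 = Z, Ȟ^1 = Z, Ȟ^2 = 0


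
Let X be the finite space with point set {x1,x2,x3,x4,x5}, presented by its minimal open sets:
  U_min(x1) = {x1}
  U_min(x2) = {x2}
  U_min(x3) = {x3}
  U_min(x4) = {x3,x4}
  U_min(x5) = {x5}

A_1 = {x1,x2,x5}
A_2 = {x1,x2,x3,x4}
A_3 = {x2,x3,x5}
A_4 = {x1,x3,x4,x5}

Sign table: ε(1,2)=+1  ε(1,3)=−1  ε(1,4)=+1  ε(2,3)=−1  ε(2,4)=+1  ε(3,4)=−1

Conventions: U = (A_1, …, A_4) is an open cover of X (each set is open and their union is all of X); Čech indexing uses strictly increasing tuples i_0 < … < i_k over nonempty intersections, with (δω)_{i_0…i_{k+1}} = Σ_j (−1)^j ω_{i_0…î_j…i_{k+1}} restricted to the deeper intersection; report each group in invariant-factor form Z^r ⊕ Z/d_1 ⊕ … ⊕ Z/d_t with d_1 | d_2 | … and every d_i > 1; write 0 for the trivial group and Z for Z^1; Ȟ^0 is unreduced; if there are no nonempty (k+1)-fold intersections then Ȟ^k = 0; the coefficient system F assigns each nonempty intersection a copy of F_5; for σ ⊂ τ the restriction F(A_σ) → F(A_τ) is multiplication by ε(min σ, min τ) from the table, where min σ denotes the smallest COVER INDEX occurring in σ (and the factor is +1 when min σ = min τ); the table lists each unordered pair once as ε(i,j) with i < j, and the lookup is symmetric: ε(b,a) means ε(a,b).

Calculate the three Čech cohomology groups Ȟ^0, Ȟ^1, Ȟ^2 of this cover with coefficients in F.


nerve of the cover:
  A12={x1,x2} A13={x2,x5} A14={x1,x5} A23={x2,x3} A24={x1,x3,x4} A34={x3,x5}
  A123={x2} A124={x1} A134={x5} A234={x3}
C dims 4,6,4; δ0: rk_F5 3; δ1: rk_F5 3
Ȟ^0 = (4 − 3) − 0 = 1, so Ȟ^0 ≅ Z/5
Ȟ^1 = (6 − 3) − 3 = 0, so Ȟ^1 ≅ 0
Ȟ^2 = (4 − 0) − 3 = 1, so Ȟ^2 ≅ Z/5

Ȟ^0 ≅ Z/5,  Ȟ^1 ≅ 0,  Ȟ^2 ≅ Z/5


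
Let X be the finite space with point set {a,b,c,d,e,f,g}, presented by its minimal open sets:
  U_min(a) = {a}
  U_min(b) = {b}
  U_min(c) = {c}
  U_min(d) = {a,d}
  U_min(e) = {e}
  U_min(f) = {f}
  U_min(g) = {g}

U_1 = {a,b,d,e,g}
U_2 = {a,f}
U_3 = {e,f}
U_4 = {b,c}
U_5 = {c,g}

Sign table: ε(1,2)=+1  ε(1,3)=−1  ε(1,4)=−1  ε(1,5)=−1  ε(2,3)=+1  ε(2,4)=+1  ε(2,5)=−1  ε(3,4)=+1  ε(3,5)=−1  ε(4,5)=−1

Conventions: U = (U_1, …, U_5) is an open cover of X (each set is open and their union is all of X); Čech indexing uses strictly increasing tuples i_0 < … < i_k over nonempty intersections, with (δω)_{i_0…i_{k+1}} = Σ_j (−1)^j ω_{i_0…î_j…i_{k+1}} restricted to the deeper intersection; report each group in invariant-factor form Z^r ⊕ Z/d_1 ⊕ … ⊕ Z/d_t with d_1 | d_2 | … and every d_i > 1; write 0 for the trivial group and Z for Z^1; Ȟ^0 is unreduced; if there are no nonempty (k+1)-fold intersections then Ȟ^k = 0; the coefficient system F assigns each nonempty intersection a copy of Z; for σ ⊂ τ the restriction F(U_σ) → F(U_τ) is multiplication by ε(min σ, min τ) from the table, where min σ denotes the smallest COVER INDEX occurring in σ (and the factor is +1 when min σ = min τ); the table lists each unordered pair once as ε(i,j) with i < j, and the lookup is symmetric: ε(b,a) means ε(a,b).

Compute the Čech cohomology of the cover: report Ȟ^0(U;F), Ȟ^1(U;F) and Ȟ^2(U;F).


Ȟ^0(U;F) ≅ 0, Ȟ^1(U;F) ≅ Z ⊕ Z/2, Ȟ^2(U;F) ≅ 0

nonempty intersections:
  U12={a} U13={e} U14={b} U15={g} U23={f} U45={c}
C dims 5,6; δ0: rk 5, SNF 1^4·2
Ȟ^0: (5−5)−0=0 ⇒ 0
Ȟ^1: (6−0)−5=1 plus torsion [2] ⇒ Z ⊕ Z/2
Ȟ^2: (0−0)−0=0 ⇒ 0


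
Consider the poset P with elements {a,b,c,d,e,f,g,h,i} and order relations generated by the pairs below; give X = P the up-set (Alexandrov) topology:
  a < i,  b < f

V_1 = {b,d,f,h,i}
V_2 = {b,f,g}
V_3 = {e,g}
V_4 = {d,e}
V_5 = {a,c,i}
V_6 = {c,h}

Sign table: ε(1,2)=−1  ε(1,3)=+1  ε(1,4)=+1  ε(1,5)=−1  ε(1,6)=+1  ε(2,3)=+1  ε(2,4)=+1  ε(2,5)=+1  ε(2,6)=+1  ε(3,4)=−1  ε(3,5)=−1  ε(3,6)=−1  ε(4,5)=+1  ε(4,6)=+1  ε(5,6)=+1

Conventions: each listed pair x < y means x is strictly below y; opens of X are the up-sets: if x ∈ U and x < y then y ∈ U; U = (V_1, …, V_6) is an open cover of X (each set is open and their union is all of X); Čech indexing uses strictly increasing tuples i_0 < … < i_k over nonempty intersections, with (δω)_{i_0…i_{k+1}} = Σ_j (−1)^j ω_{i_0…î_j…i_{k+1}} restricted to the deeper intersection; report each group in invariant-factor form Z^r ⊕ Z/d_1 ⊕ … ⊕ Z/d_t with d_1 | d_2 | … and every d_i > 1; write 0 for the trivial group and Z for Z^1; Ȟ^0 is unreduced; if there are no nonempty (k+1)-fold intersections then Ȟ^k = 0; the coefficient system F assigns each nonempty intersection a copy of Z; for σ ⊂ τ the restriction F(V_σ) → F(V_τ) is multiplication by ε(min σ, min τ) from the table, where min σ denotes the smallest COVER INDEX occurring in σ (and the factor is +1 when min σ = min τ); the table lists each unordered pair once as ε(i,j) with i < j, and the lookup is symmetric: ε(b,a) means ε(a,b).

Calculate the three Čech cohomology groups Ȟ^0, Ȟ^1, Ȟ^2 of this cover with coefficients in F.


cover nerve:
  V12={b,f} V14={d} V15={i} V16={h} V23={g} V34={e} V56={c}
C dims 6,7; δ0: rk 6, SNF 1^5·2
Ȟ^0: (6−6)−0=0 ⇒ 0
Ȟ^1: (7−0)−6=1 plus torsion [2] ⇒ Z ⊕ Z/2
Ȟ^2: (0−0)−0=0 ⇒ 0

Ȟ^0(U;F) ≅ 0,  Ȟ^1(U;F) ≅ Z ⊕ Z/2,  Ȟ^2(U;F) ≅ 0


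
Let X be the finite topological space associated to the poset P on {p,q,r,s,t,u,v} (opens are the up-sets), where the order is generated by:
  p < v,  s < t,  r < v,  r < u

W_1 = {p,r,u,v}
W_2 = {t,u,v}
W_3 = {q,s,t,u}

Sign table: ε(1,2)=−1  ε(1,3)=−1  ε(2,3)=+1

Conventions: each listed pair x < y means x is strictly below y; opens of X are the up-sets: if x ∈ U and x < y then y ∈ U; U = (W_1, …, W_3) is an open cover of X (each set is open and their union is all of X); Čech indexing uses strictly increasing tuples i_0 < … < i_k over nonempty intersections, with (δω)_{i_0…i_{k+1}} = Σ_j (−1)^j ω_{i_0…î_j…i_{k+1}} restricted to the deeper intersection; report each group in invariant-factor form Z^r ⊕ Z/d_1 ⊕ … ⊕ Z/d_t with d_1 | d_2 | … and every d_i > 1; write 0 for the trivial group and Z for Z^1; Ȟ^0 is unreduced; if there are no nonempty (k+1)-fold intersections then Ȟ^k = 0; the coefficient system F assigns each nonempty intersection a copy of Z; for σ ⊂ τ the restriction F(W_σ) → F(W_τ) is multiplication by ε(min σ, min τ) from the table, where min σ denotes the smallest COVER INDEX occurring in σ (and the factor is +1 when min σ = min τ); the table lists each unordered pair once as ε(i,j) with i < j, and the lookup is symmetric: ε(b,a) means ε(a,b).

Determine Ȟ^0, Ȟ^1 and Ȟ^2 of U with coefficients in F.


nonempty intersections:
  W12={u,v} W13={u} W23={t,u}
  W123={u}
C dims 3,3,1; δ0: rk 2, SNF 1^2; δ1: rk 1, SNF 1^1
Ȟ^0: (3−2)−0=1 ⇒ Z
Ȟ^1: (3−1)−2=0 ⇒ 0
Ȟ^2: (1−0)−1=0 ⇒ 0

Ȟ^0(U;F) ≅ Z, Ȟ^1(U;F) ≅ 0, Ȟ^2(U;F) ≅ 0


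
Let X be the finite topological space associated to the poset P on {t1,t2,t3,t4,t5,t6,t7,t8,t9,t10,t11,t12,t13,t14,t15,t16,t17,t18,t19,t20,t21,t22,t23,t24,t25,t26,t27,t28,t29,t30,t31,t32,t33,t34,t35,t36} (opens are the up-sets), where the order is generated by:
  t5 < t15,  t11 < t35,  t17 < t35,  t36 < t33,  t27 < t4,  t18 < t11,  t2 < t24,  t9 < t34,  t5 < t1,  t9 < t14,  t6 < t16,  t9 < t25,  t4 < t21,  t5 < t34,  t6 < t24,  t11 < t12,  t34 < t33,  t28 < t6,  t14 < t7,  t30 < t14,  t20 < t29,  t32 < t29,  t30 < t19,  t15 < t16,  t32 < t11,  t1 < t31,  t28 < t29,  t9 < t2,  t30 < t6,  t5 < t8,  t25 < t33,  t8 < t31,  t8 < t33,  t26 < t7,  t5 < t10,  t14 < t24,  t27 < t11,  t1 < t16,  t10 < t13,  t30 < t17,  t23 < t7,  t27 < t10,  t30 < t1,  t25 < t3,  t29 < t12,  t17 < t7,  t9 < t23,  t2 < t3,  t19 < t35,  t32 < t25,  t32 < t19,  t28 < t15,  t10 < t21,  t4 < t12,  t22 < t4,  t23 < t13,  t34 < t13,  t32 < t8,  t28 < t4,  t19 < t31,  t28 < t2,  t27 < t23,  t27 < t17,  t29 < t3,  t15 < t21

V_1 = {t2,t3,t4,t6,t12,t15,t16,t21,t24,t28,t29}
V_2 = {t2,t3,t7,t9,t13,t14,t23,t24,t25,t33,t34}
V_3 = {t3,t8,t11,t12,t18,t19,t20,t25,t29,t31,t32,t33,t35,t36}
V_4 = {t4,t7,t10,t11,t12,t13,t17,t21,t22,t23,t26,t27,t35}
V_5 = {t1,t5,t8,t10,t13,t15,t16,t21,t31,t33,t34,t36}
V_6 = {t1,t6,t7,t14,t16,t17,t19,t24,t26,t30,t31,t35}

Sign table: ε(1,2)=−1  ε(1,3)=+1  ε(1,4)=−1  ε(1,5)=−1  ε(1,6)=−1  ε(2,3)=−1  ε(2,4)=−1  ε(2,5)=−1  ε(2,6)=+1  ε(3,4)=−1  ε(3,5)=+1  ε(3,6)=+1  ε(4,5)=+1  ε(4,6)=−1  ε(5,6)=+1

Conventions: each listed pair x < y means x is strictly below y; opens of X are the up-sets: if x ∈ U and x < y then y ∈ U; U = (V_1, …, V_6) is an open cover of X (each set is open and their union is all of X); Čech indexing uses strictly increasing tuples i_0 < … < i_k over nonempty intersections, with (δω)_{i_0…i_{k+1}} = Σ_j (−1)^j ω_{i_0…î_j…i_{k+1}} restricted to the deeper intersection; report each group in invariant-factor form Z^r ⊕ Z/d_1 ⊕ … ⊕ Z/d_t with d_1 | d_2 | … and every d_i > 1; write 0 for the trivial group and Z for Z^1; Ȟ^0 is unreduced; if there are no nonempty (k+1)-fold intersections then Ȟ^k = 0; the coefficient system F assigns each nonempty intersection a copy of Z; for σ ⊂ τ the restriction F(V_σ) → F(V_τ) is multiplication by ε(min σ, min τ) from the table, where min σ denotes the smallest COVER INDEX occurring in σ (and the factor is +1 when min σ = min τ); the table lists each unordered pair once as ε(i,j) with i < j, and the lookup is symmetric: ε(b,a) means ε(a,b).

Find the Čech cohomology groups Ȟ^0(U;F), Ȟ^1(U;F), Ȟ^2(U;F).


cover nerve:
  V12={t2,t3,t24} V13={t3,t12,t29} V14={t4,t12,t21} V15={t15,t16,t21} V16={t6,t16,t24} V23={t3,t25,t33} V24={t7,t13,t23} V25={t13,t33,t34} V26={t7,t14,t24} V34={t11,t12,t35} V35={t8,t31,t33,t36} V36={t19,t31,t35} V45={t10,t13,t21} V46={t7,t17,t26,t35} V56={t1,t16,t31}
  V123={t3} V126={t24} V134={t12} V145={t21} V156={t16} V235={t33} V245={t13} V246={t7} V346={t35} V356={t31}
C dims 6,15,10; δ0: rk 6, SNF 1^5·2; δ1: rk 9, SNF 1^9
Ȟ^0: (6−6)−0=0 ⇒ 0
Ȟ^1: (15−9)−6=0 plus torsion [2] ⇒ Z/2
Ȟ^2: (10−0)−9=1 ⇒ Z

Ȟ^0(U;F) ≅ 0,  Ȟ^1(U;F) ≅ Z/2,  Ȟ^2(U;F) ≅ Z


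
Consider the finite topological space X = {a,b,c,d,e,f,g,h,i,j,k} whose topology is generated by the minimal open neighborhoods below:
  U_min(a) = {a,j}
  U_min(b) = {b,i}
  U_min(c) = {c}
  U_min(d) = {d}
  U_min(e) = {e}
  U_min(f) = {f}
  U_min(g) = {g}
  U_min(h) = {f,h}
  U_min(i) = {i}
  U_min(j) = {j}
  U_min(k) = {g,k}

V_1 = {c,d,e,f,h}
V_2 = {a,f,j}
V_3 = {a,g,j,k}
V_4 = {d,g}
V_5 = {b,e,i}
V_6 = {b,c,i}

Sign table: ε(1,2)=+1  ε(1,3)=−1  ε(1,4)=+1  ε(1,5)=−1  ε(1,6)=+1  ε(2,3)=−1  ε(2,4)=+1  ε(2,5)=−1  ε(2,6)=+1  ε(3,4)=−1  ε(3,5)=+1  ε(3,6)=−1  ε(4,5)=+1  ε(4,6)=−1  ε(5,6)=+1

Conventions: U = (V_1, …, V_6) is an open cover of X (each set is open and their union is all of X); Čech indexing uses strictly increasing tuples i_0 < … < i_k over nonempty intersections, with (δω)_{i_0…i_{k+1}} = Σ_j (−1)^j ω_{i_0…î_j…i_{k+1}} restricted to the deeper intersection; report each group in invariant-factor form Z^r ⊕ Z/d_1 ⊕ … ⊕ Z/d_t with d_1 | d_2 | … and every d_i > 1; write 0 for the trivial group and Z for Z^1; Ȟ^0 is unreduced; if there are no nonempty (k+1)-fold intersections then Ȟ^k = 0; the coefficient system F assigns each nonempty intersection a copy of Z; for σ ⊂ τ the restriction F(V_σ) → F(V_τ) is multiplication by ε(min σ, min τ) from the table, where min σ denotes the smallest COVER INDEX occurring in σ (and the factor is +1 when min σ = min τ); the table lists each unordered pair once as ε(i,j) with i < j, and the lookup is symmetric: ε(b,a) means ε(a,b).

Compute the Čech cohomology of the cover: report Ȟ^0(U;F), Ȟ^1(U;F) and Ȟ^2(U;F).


Ȟ^0(U;F) ≅ 0,  Ȟ^1(U;F) ≅ Z ⊕ Z/2,  Ȟ^2(U;F) ≅ 0

nerve of the cover:
  V12={f} V14={d} V15={e} V16={c} V23={a,j} V34={g} V56={b,i}
C dims 6,7; δ0: rk 6, SNF 1^5·2
Ȟ^0 = (6 − 6) − 0 = 0, so Ȟ^0 ≅ 0
Ȟ^1 = (7 − 0) − 6 = 1 plus torsion [2], so Ȟ^1 ≅ Z ⊕ Z/2
Ȟ^2 = (0 − 0) − 0 = 0, so Ȟ^2 ≅ 0


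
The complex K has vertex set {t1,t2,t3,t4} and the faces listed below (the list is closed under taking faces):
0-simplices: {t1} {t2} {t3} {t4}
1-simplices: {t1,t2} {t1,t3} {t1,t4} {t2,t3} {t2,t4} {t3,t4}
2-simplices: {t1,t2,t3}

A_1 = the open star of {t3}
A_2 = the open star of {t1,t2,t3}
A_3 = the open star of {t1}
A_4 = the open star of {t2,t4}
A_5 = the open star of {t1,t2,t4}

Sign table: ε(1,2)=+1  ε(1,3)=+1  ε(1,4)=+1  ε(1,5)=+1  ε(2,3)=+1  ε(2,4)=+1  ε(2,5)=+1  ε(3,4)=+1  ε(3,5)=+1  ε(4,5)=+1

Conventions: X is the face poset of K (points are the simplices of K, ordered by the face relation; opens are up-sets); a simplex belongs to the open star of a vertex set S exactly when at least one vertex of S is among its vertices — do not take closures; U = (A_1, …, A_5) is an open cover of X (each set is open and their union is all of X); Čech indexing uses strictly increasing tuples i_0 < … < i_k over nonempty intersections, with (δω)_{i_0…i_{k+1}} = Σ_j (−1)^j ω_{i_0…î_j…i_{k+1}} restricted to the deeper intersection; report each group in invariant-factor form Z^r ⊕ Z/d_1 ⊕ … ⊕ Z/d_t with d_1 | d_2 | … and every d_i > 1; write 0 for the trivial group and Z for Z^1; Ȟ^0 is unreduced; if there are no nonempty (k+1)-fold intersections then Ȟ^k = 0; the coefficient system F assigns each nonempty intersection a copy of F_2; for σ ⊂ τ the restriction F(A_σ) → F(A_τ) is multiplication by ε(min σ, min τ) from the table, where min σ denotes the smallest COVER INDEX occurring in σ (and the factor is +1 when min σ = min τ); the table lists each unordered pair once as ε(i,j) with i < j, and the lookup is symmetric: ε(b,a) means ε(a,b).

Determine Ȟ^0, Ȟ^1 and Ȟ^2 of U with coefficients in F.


Ȟ^0 = Z/2, Ȟ^1 = 0, Ȟ^2 = 0

intersection data:
  A1={{t3},{t1,t3},{t2,t3},{t3,t4},{t1,t2,t3}} A2={{t1},{t2},{t3},{t1,t2},{t1,t3},{t1,t4},{t2,t3},{t2,t4},{t3,t4},{t1,t2,t3}} A3={{t1},{t1,t2},{t1,t3},{t1,t4},{t1,t2,t3}} A4={{t2},{t4},{t1,t2},{t1,t4},{t2,t3},{t2,t4},{t3,t4},{t1,t2,t3}} A5={{t1},{t2},{t4},{t1,t2},{t1,t3},{t1,t4},{t2,t3},{t2,t4},{t3,t4},{t1,t2,t3}}
  A12={{t3},{t1,t3},{t2,t3},{t3,t4},{t1,t2,t3}} A13={{t1,t3},{t1,t2,t3}} A14={{t2,t3},{t3,t4},{t1,t2,t3}} A15={{t1,t3},{t2,t3},{t3,t4},{t1,t2,t3}} A23={{t1},{t1,t2},{t1,t3},{t1,t4},{t1,t2,t3}} A24={{t2},{t1,t2},{t1,t4},{t2,t3},{t2,t4},{t3,t4},{t1,t2,t3}} A25={{t1},{t2},{t1,t2},{t1,t3},{t1,t4},{t2,t3},{t2,t4},{t3,t4},{t1,t2,t3}} A34={{t1,t2},{t1,t4},{t1,t2,t3}} A35={{t1},{t1,t2},{t1,t3},{t1,t4},{t1,t2,t3}} A45={{t2},{t4},{t1,t2},{t1,t4},{t2,t3},{t2,t4},{t3,t4},{t1,t2,t3}}
  A123={{t1,t3},{t1,t2,t3}} A124={{t2,t3},{t3,t4},{t1,t2,t3}} A125={{t1,t3},{t2,t3},{t3,t4},{t1,t2,t3}} A134={{t1,t2,t3}} A135={{t1,t3},{t1,t2,t3}} A145={{t2,t3},{t3,t4},{t1,t2,t3}} A234={{t1,t2},{t1,t4},{t1,t2,t3}} A235={{t1},{t1,t2},{t1,t3},{t1,t4},{t1,t2,t3}} A245={{t2},{t1,t2},{t1,t4},{t2,t3},{t2,t4},{t3,t4},{t1,t2,t3}} A345={{t1,t2},{t1,t4},{t1,t2,t3}}
  A1234={{t1,t2,t3}} A1235={{t1,t3},{t1,t2,t3}} A1245={{t2,t3},{t3,t4},{t1,t2,t3}} A1345={{t1,t2,t3}} A2345={{t1,t2},{t1,t4},{t1,t2,t3}}
  A12345={{t1,t2,t3}}
C dims 5,10,10,5; δ0: rk_F2 4; δ1: rk_F2 6; δ2: rk_F2 4
Ȟ^0 = (5 − 4) − 0 = 1, so Ȟ^0 ≅ Z/2
Ȟ^1 = (10 − 6) − 4 = 0, so Ȟ^1 ≅ 0
Ȟ^2 = (10 − 4) − 6 = 0, so Ȟ^2 ≅ 0


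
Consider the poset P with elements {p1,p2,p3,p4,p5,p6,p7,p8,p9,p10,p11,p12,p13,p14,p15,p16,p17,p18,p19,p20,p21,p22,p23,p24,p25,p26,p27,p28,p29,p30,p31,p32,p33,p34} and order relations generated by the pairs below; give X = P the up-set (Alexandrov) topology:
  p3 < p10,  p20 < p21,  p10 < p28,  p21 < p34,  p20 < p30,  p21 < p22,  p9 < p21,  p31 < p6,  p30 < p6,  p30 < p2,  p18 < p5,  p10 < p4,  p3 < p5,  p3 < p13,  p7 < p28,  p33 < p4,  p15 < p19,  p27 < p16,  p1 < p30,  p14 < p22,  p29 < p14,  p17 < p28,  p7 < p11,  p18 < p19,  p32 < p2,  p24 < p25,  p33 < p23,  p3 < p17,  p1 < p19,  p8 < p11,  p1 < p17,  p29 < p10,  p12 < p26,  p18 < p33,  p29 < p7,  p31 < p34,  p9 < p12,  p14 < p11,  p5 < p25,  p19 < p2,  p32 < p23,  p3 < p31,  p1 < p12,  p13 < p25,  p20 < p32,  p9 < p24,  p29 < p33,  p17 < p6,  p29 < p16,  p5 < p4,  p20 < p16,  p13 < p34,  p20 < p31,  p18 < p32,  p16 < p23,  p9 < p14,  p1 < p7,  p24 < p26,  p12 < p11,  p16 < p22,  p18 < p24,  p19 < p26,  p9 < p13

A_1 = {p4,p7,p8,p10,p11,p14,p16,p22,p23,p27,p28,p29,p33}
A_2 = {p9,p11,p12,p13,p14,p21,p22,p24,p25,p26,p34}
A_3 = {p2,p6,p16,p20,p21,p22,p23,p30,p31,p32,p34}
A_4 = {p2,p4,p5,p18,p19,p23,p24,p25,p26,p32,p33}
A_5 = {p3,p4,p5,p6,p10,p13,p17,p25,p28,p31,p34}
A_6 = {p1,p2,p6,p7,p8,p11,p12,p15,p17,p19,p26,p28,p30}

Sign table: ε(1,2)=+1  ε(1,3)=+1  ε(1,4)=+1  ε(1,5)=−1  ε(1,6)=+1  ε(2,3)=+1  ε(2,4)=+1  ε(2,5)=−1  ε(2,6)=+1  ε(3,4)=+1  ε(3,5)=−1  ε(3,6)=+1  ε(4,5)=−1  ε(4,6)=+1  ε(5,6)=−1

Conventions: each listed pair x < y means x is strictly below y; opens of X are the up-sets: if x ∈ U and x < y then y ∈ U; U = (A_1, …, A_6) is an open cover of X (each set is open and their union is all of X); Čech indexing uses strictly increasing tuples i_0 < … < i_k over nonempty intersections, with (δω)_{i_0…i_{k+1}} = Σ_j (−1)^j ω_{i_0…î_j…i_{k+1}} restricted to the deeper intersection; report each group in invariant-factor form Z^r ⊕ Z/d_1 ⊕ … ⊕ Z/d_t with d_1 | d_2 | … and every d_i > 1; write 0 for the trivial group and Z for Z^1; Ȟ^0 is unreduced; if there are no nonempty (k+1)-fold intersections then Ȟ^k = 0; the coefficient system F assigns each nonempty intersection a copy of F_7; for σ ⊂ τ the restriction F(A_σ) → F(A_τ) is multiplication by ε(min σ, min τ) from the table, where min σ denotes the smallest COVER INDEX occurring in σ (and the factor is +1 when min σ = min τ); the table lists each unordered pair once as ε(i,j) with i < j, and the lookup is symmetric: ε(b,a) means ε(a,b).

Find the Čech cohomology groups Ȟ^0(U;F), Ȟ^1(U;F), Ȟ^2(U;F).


nerve simplices:
  A12={p11,p14,p22} A13={p16,p22,p23} A14={p4,p23,p33} A15={p4,p10,p28} A16={p7,p8,p11,p28} A23={p21,p22,p34} A24={p24,p25,p26} A25={p13,p25,p34} A26={p11,p12,p26} A34={p2,p23,p32} A35={p6,p31,p34} A36={p2,p6,p30} A45={p4,p5,p25} A46={p2,p19,p26} A56={p6,p17,p28}
  A123={p22} A126={p11} A134={p23} A145={p4} A156={p28} A235={p34} A245={p25} A246={p26} A346={p2} A356={p6}
C dims 6,15,10; δ0: rk_F7 5; δ1: rk_F7 10
degree 0: 6−5−0 = 1 → Ȟ^0 ≅ Z/7
degree 1: 15−10−5 = 0 → Ȟ^1 ≅ 0
degree 2: 10−0−10 = 0 → Ȟ^2 ≅ 0

Ȟ^0 = Z/7; Ȟ^1 = 0; Ȟ^2 = 0


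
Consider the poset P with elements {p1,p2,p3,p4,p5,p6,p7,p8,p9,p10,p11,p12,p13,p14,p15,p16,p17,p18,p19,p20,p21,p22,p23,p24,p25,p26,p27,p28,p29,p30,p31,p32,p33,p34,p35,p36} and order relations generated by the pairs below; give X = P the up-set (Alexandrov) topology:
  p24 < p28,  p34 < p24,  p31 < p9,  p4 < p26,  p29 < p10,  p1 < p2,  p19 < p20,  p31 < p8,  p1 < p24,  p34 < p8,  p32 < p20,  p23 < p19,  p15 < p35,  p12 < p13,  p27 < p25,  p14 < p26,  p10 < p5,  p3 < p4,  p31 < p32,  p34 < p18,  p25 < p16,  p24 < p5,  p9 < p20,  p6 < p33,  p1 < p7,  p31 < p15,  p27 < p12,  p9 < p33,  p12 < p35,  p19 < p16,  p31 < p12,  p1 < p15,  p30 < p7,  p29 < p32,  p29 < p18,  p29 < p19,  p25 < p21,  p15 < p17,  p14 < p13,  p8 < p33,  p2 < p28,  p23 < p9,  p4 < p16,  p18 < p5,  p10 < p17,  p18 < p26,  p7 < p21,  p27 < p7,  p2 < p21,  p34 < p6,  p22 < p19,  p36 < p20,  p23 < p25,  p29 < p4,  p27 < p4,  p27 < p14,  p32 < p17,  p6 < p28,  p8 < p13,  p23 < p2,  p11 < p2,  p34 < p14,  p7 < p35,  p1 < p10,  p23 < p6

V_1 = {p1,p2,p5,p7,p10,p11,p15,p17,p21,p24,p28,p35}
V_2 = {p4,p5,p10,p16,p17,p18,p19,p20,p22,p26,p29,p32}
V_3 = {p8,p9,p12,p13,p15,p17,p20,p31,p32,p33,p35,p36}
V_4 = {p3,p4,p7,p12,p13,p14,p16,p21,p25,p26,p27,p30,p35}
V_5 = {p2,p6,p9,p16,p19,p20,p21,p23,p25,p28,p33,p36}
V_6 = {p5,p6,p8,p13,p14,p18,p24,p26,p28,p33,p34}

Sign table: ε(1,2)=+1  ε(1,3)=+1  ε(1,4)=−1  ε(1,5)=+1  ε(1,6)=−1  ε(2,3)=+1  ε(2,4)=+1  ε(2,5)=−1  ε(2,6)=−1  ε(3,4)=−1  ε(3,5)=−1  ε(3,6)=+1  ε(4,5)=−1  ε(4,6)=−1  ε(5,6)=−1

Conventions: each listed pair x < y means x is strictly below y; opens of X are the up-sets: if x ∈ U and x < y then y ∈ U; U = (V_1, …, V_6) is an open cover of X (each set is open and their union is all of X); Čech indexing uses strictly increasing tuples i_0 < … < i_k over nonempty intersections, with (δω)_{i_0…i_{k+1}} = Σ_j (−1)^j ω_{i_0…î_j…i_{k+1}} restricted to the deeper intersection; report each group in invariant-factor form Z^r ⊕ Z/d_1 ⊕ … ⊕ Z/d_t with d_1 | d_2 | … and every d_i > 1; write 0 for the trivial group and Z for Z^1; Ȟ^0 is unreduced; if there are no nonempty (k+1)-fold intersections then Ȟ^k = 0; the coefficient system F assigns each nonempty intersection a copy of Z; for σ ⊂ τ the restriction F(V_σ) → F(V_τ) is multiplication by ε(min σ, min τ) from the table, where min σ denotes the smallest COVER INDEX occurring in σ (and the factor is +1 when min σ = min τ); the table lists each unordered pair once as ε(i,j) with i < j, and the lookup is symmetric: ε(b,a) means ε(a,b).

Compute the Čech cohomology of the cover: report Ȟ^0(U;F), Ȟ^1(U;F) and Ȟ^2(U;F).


nonempty intersections:
  V12={p5,p10,p17} V13={p15,p17,p35} V14={p7,p21,p35} V15={p2,p21,p28} V16={p5,p24,p28} V23={p17,p20,p32} V24={p4,p16,p26} V25={p16,p19,p20} V26={p5,p18,p26} V34={p12,p13,p35} V35={p9,p20,p33,p36} V36={p8,p13,p33} V45={p16,p21,p25} V46={p13,p14,p26} V56={p6,p28,p33}
  V123={p17} V126={p5} V134={p35} V145={p21} V156={p28} V235={p20} V245={p16} V246={p26} V346={p13} V356={p33}
C dims 6,15,10; δ0: rk 6, SNF 1^5·2; δ1: rk 9, SNF 1^9
Ȟ^0: (6−6)−0=0 ⇒ 0
Ȟ^1: (15−9)−6=0 plus torsion [2] ⇒ Z/2
Ȟ^2: (10−0)−9=1 ⇒ Z

Ȟ^0 = 0; Ȟ^1 = Z/2; Ȟ^2 = Z


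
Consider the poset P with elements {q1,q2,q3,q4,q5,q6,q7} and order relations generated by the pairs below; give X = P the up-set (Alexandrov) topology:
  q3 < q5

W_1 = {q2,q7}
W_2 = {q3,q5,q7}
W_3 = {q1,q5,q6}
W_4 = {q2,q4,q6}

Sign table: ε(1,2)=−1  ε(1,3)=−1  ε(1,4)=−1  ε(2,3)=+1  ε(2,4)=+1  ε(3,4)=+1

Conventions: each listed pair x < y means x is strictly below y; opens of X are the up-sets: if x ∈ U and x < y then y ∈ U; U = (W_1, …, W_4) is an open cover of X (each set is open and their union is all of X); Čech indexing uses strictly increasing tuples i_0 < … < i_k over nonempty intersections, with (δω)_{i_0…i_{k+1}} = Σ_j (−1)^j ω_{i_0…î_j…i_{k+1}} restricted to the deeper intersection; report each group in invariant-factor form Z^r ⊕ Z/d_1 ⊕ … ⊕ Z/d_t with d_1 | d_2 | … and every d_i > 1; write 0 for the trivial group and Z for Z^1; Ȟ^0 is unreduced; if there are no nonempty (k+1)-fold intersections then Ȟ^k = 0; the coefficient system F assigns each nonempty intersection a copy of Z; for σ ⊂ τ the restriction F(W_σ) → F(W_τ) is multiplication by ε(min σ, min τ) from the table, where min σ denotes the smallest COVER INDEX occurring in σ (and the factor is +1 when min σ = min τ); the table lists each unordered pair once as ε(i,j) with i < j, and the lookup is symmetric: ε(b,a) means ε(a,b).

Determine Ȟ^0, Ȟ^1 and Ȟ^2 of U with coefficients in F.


nerve of the cover:
  W12={q7} W14={q2} W23={q5} W34={q6}
C dims 4,4; δ0: rk 3, SNF 1^3
Ȟ^0 = (4 − 3) − 0 = 1, so Ȟ^0 ≅ Z
Ȟ^1 = (4 − 0) − 3 = 1, so Ȟ^1 ≅ Z
Ȟ^2 = (0 − 0) − 0 = 0, so Ȟ^2 ≅ 0

Ȟ^0 ≅ Z; Ȟ^1 ≅ Z; Ȟ^2 ≅ 0


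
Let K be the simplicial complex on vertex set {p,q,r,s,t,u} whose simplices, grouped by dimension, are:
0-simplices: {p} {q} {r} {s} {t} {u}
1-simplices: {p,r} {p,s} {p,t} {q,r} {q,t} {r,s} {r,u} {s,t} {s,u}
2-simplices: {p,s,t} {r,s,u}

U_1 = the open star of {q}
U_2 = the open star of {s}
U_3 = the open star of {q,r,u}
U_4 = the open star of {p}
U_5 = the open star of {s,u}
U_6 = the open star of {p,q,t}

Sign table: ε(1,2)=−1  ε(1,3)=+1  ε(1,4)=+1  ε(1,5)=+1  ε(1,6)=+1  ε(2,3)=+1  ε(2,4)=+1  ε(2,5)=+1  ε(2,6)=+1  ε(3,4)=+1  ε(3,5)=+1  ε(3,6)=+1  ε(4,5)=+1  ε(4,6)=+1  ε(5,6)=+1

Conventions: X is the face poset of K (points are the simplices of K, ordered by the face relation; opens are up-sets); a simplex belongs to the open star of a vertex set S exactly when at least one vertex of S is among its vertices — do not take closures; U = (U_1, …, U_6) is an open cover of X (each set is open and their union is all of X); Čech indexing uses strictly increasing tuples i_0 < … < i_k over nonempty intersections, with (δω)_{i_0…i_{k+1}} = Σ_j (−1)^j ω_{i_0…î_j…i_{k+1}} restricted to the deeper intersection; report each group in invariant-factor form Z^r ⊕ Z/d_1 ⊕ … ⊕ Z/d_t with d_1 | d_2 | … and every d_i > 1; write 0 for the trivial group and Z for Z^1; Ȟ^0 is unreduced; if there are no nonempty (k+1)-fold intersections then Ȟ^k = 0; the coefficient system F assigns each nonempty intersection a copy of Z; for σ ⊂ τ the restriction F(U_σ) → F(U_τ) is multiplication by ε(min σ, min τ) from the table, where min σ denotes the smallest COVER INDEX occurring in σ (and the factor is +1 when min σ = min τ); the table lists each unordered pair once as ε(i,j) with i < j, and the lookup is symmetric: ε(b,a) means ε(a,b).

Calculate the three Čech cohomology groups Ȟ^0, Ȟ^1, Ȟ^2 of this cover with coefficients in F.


nerve of the cover:
  U1={{q},{q,r},{q,t}} U2={{s},{p,s},{r,s},{s,t},{s,u},{p,s,t},{r,s,u}} U3={{q},{r},{u},{p,r},{q,r},{q,t},{r,s},{r,u},{s,u},{r,s,u}} U4={{p},{p,r},{p,s},{p,t},{p,s,t}} U5={{s},{u},{p,s},{r,s},{r,u},{s,t},{s,u},{p,s,t},{r,s,u}} U6={{p},{q},{t},{p,r},{p,s},{p,t},{q,r},{q,t},{s,t},{p,s,t}}
  U13={{q},{q,r},{q,t}} U16={{q},{q,r},{q,t}} U23={{r,s},{s,u},{r,s,u}} U24={{p,s},{p,s,t}} U25={{s},{p,s},{r,s},{s,t},{s,u},{p,s,t},{r,s,u}} U26={{p,s},{s,t},{p,s,t}} U34={{p,r}} U35={{u},{r,s},{r,u},{s,u},{r,s,u}} U36={{q},{p,r},{q,r},{q,t}} U45={{p,s},{p,s,t}} U46={{p},{p,r},{p,s},{p,t},{p,s,t}} U56={{p,s},{s,t},{p,s,t}}
  U136={{q},{q,r},{q,t}} U235={{r,s},{s,u},{r,s,u}} U245={{p,s},{p,s,t}} U246={{p,s},{p,s,t}} U256={{p,s},{s,t},{p,s,t}} U346={{p,r}} U456={{p,s},{p,s,t}}
  U2456={{p,s},{p,s,t}}
C dims 6,12,7,1; δ0: rk 5, SNF 1^5; δ1: rk 6, SNF 1^6; δ2: rk 1, SNF 1^1
Ȟ^0 = (6 − 5) − 0 = 1, so Ȟ^0 ≅ Z
Ȟ^1 = (12 − 6) − 5 = 1, so Ȟ^1 ≅ Z
Ȟ^2 = (7 − 1) − 6 = 0, so Ȟ^2 ≅ 0

Ȟ^0(U;F) ≅ Z; Ȟ^1(U;F) ≅ Z; Ȟ^2(U;F) ≅ 0


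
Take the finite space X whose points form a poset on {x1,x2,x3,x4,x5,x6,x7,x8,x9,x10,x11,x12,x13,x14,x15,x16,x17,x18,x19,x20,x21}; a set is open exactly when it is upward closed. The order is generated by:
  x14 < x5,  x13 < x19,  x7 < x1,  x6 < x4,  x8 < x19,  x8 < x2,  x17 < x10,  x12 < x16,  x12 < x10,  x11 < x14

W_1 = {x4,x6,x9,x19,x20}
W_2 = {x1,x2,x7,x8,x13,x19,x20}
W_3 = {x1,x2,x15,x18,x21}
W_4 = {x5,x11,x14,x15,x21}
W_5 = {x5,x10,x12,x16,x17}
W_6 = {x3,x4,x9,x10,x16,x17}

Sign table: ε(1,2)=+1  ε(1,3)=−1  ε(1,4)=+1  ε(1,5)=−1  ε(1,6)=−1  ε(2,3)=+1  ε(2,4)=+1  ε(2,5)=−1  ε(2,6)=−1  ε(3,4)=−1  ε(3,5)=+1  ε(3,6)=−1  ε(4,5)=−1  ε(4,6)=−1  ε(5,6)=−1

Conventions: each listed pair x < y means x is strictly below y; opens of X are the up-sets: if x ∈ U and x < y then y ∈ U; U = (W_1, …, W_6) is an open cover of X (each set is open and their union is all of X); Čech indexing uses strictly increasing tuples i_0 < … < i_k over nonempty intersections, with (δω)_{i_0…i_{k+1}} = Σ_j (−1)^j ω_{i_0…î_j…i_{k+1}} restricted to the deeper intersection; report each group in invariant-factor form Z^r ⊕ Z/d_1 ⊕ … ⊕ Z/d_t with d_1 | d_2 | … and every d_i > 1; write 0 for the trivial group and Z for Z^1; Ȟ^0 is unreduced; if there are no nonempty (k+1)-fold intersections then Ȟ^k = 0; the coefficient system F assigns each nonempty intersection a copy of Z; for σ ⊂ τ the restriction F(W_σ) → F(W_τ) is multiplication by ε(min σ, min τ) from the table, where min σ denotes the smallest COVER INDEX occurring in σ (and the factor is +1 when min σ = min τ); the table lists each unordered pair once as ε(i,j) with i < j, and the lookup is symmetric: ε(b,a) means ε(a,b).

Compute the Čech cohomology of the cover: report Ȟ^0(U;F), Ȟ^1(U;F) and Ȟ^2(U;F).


Ȟ^0 = Z,  Ȟ^1 = Z,  Ȟ^2 = 0

nerve of the cover:
  W12={x19,x20} W16={x4,x9} W23={x1,x2} W34={x15,x21} W45={x5} W56={x10,x16,x17}
C dims 6,6; δ0: rk 5, SNF 1^5
Ȟ^0 = (6 − 5) − 0 = 1, so Ȟ^0 ≅ Z
Ȟ^1 = (6 − 0) − 5 = 1, so Ȟ^1 ≅ Z
Ȟ^2 = (0 − 0) − 0 = 0, so Ȟ^2 ≅ 0


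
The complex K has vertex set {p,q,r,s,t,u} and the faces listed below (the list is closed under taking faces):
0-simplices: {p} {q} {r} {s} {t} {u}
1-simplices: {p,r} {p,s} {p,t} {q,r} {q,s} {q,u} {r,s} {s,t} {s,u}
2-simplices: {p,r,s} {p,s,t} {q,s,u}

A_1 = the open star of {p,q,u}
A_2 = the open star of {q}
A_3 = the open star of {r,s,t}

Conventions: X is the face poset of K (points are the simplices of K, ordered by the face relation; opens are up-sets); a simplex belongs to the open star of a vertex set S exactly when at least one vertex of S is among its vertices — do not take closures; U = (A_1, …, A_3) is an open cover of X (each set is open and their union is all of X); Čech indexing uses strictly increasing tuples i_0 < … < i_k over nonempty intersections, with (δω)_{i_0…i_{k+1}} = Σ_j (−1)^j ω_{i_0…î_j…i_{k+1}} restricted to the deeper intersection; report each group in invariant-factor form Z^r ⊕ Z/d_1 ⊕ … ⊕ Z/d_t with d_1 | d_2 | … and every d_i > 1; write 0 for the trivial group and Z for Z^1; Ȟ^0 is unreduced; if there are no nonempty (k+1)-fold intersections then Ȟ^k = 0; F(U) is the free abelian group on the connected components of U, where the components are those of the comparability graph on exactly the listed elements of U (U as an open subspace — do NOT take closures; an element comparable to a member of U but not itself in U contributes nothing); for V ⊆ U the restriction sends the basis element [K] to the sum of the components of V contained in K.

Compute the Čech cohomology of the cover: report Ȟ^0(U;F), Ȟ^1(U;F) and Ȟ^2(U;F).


cover nerve:
  A1={{p},{q},{u},{p,r},{p,s},{p,t},{q,r},{q,s},{q,u},{s,u},{p,r,s},{p,s,t},{q,s,u}} A2={{q},{q,r},{q,s},{q,u},{q,s,u}} A3={{r},{s},{t},{p,r},{p,s},{p,t},{q,r},{q,s},{r,s},{s,t},{s,u},{p,r,s},{p,s,t},{q,s,u}}
  A12={{q},{q,r},{q,s},{q,u},{q,s,u}} A13={{p,r},{p,s},{p,t},{q,r},{q,s},{s,u},{p,r,s},{p,s,t},{q,s,u}} A23={{q,r},{q,s},{q,s,u}}
  A123={{q,r},{q,s},{q,s,u}}
components per intersection:
  A1: {{p},{p,r},{p,s},{p,t},{p,r,s},{p,s,t}} {{q},{u},{q,r},{q,s},{q,u},{s,u},{q,s,u}}
  A2: {{q},{q,r},{q,s},{q,u},{q,s,u}}
  A3: {{r},{s},{t},{p,r},{p,s},{p,t},{q,r},{q,s},{r,s},{s,t},{s,u},{p,r,s},{p,s,t},{q,s,u}}
  A12: {{q},{q,r},{q,s},{q,u},{q,s,u}}
  A13: {{p,r},{p,s},{p,t},{p,r,s},{p,s,t}} {{q,r}} {{q,s},{s,u},{q,s,u}}
  A23: {{q,r}} {{q,s},{q,s,u}}
  A123: {{q,r}} {{q,s},{q,s,u}}
C dims 4,6,2; δ0: rk 3, SNF 1^3; δ1: rk 2, SNF 1^2
Ȟ^0: (4−3)−0=1 ⇒ Z
Ȟ^1: (6−2)−3=1 ⇒ Z
Ȟ^2: (2−0)−2=0 ⇒ 0

Ȟ^0(U;F) ≅ Z,  Ȟ^1(U;F) ≅ Z,  Ȟ^2(U;F) ≅ 0
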